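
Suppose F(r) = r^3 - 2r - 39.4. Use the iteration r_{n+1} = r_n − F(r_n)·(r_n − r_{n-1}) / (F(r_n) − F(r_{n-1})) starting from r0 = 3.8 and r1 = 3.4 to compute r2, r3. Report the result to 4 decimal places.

F(3.8) = 7.872000, F(3.4) = -6.896000
r2 = 3.400000 − (-6.896000)·(3.400000 − 3.800000) / (-6.896000 − 7.872000) = 3.400000 − (2.758400)/(-14.768000) = 3.586782
F(3.586782) = -0.429587
r3 = 3.586782 − (-0.429587)·(3.586782 − 3.400000) / (-0.429587 − (-6.896000)) = 3.586782 − (-0.080239)/(6.466413) = 3.599191

3.5868, 3.5992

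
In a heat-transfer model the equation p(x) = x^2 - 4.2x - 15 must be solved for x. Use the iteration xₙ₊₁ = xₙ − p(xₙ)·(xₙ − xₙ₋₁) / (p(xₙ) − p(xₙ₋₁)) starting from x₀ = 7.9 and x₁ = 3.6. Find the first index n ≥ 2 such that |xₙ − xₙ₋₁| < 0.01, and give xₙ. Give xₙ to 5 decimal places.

n = 6, xₙ = 6.50568

p(7.9) = 14.2300000, p(3.6) = -17.1600000
x₂ = 3.6000000 − (-17.1600000)·(-4.3000000)/(-31.3900000) = 5.9506849;  |Δ| = 2.3506849
p(5.9506849) = -4.5822256
x₃ = 5.9506849 − (-4.5822256)·(2.3506849)/(12.5777744) = 6.8070661;  |Δ| = 0.8563811
p(6.8070661) = 2.7464708
x₄ = 6.8070661 − 2.7464708·(0.8563811)/(7.3286964) = 6.4861323;  |Δ| = 0.3209337
p(6.4861323) = -0.1718431
x₅ = 6.4861323 − (-0.1718431)·(-0.3209337)/(-2.9183139) = 6.5050303;  |Δ| = 0.0188980
p(6.5050303) = -0.0057079
x₆ = 6.5050303 − (-0.0057079)·(0.0188980)/(0.1661353) = 6.5056796;  |Δ| = 0.0006493
|x₆ − x₅| = 0.0006493 < 0.01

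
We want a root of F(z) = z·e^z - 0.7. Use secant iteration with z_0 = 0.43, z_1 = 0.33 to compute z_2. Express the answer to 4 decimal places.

0.4493

F(0.43) = -0.038979, F(0.33) = -0.240981
z_2 = 0.330000 − (-0.240981)·(0.330000 − 0.430000) / (-0.240981 − (-0.038979)) = 0.330000 − (0.024098)/(-0.202001) = 0.449297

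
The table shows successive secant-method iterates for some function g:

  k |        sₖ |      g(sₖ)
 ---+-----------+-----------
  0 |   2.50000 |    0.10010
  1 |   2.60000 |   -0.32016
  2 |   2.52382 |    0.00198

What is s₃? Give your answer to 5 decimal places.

2.52429

s₃ = 2.52382 − 0.00198·(2.52382 − 2.60000) / (0.00198 − (-0.32016))
   = 2.52382 − (-0.0001508)/(0.3221400) = 2.5242882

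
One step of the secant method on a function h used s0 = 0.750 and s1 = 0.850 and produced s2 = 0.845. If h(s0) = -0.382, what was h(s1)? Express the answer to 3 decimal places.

0.020

The secant line through (0.750, -0.382) and (0.850, h(s1)) crosses zero at s2 = 0.845.
So (0.750, -0.382), (0.850, h(s1)), (0.845, 0) are collinear:
h(s1) = -0.382 · (0.850 − 0.845) / (0.750 − 0.845) = -0.382 · (0.00500)/(-0.09500) = 0.02011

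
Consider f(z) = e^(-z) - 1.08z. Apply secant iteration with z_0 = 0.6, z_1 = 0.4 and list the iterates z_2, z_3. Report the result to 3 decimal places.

f(0.6) = -0.09919, f(0.4) = 0.23832
z_2 = 0.40000 − 0.23832·(0.40000 − 0.60000) / (0.23832 − (-0.09919)) = 0.40000 − (-0.04766)/(0.33751) = 0.54122
f(0.54122) = -0.00249
z_3 = 0.54122 − (-0.00249)·(0.54122 − 0.40000) / (-0.00249 − 0.23832) = 0.54122 − (-0.00035)/(-0.24081) = 0.53977

0.541, 0.540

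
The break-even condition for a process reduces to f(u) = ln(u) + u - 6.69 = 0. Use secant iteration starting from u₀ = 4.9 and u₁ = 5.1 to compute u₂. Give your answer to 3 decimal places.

f(4.9) = -0.20076, f(5.1) = 0.03924
u₂ = 5.10000 − 0.03924·(5.10000 − 4.90000) / (0.03924 − (-0.20076)) = 5.10000 − (0.00785)/(0.24001) = 5.06730

5.067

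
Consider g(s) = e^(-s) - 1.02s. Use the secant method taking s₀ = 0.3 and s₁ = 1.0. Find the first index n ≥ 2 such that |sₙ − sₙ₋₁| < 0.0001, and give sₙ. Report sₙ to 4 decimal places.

n = 5, sₙ = 0.5600

g(0.3) = 0.434818, g(1.0) = -0.652121
s₂ = 1.000000 − (-0.652121)·(0.700000)/(-1.086939) = 0.580028;  |Δ| = 0.419972
g(0.580028) = -0.031745
s₃ = 0.580028 − (-0.031745)·(-0.419972)/(0.620375) = 0.558537;  |Δ| = 0.021490
g(0.558537) = 0.002337
s₄ = 0.558537 − 0.002337·(-0.021490)/(0.034082) = 0.560011;  |Δ| = 0.001474
g(0.560011) = -0.000008
s₅ = 0.560011 − (-0.000008)·(0.001474)/(-0.002346) = 0.560006;  |Δ| = 0.000005
|s₅ − s₄| = 0.000005 < 0.0001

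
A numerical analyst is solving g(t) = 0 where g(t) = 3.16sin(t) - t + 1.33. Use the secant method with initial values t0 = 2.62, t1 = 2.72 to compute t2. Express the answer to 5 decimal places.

g(2.62) = 0.2845068, g(2.72) = -0.0968832
t2 = 2.7200000 − (-0.0968832)·(2.7200000 − 2.6200000) / (-0.0968832 − 0.2845068) = 2.7200000 − (-0.0096883)/(-0.3813900) = 2.6945973

2.69460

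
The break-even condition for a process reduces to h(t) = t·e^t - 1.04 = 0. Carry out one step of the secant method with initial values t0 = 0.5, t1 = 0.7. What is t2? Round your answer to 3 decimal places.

h(0.5) = -0.21564, h(0.7) = 0.36963
t2 = 0.70000 − 0.36963·(0.70000 − 0.50000) / (0.36963 − (-0.21564)) = 0.70000 − (0.07393)/(0.58527) = 0.57369

0.574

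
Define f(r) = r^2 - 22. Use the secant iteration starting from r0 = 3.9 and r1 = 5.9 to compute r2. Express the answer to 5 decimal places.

4.59286

f(3.9) = -6.7900000, f(5.9) = 12.8100000
r2 = 5.9000000 − 12.8100000·(5.9000000 − 3.9000000) / (12.8100000 − (-6.7900000)) = 5.9000000 − (25.6200000)/(19.6000000) = 4.5928571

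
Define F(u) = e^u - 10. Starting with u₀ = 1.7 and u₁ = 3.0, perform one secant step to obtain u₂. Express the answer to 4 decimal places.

2.1027

F(1.7) = -4.526053, F(3.0) = 10.085537
u₂ = 3.000000 − 10.085537·(3.000000 − 1.700000) / (10.085537 − (-4.526053)) = 3.000000 − (13.111198)/(14.611590) = 2.102685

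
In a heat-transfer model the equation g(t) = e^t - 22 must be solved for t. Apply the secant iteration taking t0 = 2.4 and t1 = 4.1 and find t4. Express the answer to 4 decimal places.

g(2.4) = -10.976824, g(4.1) = 38.340288
t2 = 4.100000 − 38.340288·(4.100000 − 2.400000) / (38.340288 − (-10.976824)) = 4.100000 − (65.178489)/(49.317111) = 2.778380
g(2.778380) = -5.907073
t3 = 2.778380 − (-5.907073)·(2.778380 − 4.100000) / (-5.907073 − 38.340288) = 2.778380 − (7.806907)/(-44.247361) = 2.954818
g(2.954818) = -2.801779
t4 = 2.954818 − (-2.801779)·(2.954818 − 2.778380) / (-2.801779 − (-5.907073)) = 2.954818 − (-0.494340)/(3.105295) = 3.114010

3.1140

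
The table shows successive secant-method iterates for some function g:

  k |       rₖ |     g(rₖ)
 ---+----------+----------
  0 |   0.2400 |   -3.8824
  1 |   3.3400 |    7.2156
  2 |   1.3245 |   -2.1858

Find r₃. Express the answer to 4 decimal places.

1.7931

r₃ = 1.3245 − (-2.1858)·(1.3245 − 3.3400) / (-2.1858 − 7.2156)
   = 1.3245 − (4.405480)/(-9.401400) = 1.793098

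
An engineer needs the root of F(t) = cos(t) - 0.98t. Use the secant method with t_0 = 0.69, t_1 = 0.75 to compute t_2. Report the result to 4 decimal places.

0.7480

F(0.69) = 0.095046, F(0.75) = -0.003311
t_2 = 0.750000 − (-0.003311)·(0.750000 − 0.690000) / (-0.003311 − 0.095046) = 0.750000 − (-0.000199)/(-0.098357) = 0.747980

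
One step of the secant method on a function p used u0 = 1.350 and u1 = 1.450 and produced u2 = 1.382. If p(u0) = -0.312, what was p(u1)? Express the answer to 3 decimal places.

The secant line through (1.350, -0.312) and (1.450, p(u1)) crosses zero at u2 = 1.382.
So (1.350, -0.312), (1.450, p(u1)), (1.382, 0) are collinear:
p(u1) = -0.312 · (1.450 − 1.382) / (1.350 − 1.382) = -0.312 · (0.06800)/(-0.03200) = 0.66300

0.663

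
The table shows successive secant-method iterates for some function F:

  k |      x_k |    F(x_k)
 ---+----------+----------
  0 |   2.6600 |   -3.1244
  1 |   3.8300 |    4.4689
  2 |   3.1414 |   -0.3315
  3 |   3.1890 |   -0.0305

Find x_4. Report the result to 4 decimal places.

3.1938

x_4 = 3.1890 − (-0.0305)·(3.1890 − 3.1414) / (-0.0305 − (-0.3315))
   = 3.1890 − (-0.001452)/(0.301000) = 3.193823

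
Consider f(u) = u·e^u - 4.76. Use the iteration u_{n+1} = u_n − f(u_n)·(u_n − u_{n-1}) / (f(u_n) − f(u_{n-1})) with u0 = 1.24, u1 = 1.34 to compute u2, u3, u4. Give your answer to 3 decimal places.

f(1.24) = -0.47504, f(1.34) = 0.35752
u2 = 1.34000 − 0.35752·(1.34000 − 1.24000) / (0.35752 − (-0.47504)) = 1.34000 − (0.03575)/(0.83256) = 1.29706
f(1.29706) = -0.01469
u3 = 1.29706 − (-0.01469)·(1.29706 − 1.34000) / (-0.01469 − 0.35752) = 1.29706 − (0.00063)/(-0.37221) = 1.29875
f(1.29875) = -0.00043
u4 = 1.29875 − (-0.00043)·(1.29875 − 1.29706) / (-0.00043 − (-0.01469)) = 1.29875 − (0.00000)/(0.01426) = 1.29880

1.297, 1.299, 1.299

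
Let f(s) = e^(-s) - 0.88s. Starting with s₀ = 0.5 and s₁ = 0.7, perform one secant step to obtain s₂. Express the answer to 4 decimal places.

0.6165

f(0.5) = 0.166531, f(0.7) = -0.119415
s₂ = 0.700000 − (-0.119415)·(0.700000 − 0.500000) / (-0.119415 − 0.166531) = 0.700000 − (-0.023883)/(-0.285945) = 0.616477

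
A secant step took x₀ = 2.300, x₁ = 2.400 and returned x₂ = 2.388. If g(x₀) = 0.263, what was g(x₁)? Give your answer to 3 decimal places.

-0.036

The secant line through (2.300, 0.263) and (2.400, g(x₁)) crosses zero at x₂ = 2.388.
So (2.300, 0.263), (2.400, g(x₁)), (2.388, 0) are collinear:
g(x₁) = 0.263 · (2.400 − 2.388) / (2.300 − 2.388) = 0.263 · (0.01200)/(-0.08800) = -0.03586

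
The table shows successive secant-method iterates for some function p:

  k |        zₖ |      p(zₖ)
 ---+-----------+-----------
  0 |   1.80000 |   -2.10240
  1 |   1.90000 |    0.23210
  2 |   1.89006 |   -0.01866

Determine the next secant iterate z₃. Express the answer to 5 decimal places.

z₃ = 1.89006 − (-0.01866)·(1.89006 − 1.90000) / (-0.01866 − 0.23210)
   = 1.89006 − (0.0001855)/(-0.2507600) = 1.8907997

1.89080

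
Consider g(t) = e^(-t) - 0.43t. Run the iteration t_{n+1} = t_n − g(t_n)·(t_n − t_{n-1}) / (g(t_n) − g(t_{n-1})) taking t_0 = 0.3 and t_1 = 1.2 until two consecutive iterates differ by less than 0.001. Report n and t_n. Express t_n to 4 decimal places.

g(0.3) = 0.611818, g(1.2) = -0.214806
t_2 = 1.200000 − (-0.214806)·(0.900000)/(-0.826624) = 0.966127;  |Δ| = 0.233873
g(0.966127) = -0.034880
t_3 = 0.966127 − (-0.034880)·(-0.233873)/(0.179925) = 0.920788;  |Δ| = 0.045339
g(0.920788) = 0.002266
t_4 = 0.920788 − 0.002266·(-0.045339)/(0.037147) = 0.923554;  |Δ| = 0.002766
g(0.923554) = -0.000023
t_5 = 0.923554 − (-0.000023)·(0.002766)/(-0.002289) = 0.923526;  |Δ| = 0.000028
|t_5 − t_4| = 0.000028 < 0.001

n = 5, t_n = 0.9235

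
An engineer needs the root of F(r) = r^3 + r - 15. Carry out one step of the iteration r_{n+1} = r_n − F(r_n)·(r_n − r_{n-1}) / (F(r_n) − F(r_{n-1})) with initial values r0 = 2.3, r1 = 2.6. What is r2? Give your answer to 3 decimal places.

F(2.3) = -0.53300, F(2.6) = 5.17600
r2 = 2.60000 − 5.17600·(2.60000 − 2.30000) / (5.17600 − (-0.53300)) = 2.60000 − (1.55280)/(5.70900) = 2.32801

2.328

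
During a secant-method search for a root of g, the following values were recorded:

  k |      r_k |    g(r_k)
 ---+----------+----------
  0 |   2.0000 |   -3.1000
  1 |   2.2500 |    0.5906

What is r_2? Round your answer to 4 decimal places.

r_2 = 2.2500 − 0.5906·(2.2500 − 2.0000) / (0.5906 − (-3.1000))
   = 2.2500 − (0.147650)/(3.690600) = 2.209993

2.2100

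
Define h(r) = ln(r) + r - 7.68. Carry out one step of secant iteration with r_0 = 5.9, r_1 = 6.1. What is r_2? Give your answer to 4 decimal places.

h(5.9) = -0.005048, h(6.1) = 0.228289
r_2 = 6.100000 − 0.228289·(6.100000 − 5.900000) / (0.228289 − (-0.005048)) = 6.100000 − (0.045658)/(0.233336) = 5.904326

5.9043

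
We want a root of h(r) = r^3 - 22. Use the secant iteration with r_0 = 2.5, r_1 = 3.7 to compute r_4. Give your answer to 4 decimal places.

2.8027

h(2.5) = -6.375000, h(3.7) = 28.653000
r_2 = 3.700000 − 28.653000·(3.700000 − 2.500000) / (28.653000 − (-6.375000)) = 3.700000 − (34.383600)/(35.028000) = 2.718397
h(2.718397) = -1.911916
r_3 = 2.718397 − (-1.911916)·(2.718397 − 3.700000) / (-1.911916 − 28.653000) = 2.718397 − (1.876743)/(-30.564916) = 2.779799
h(2.779799) = -0.519717
r_4 = 2.779799 − (-0.519717)·(2.779799 − 2.718397) / (-0.519717 − (-1.911916)) = 2.779799 − (-0.031912)/(1.392199) = 2.802720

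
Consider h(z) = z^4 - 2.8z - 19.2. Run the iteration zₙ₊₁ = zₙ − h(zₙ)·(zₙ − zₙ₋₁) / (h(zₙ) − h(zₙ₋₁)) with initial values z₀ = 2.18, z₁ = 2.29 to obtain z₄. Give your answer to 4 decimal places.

2.2470

h(2.18) = -2.718694, h(2.29) = 1.888585
z₂ = 2.290000 − 1.888585·(2.290000 − 2.180000) / (1.888585 − (-2.718694)) = 2.290000 − (0.207744)/(4.607279) = 2.244910
h(2.244910) = -0.087989
z₃ = 2.244910 − (-0.087989)·(2.244910 − 2.290000) / (-0.087989 − 1.888585) = 2.244910 − (0.003967)/(-1.976573) = 2.246917
h(2.246917) = -0.002652
z₄ = 2.246917 − (-0.002652)·(2.246917 − 2.244910) / (-0.002652 − (-0.087989)) = 2.246917 − (-0.000005)/(0.085337) = 2.246979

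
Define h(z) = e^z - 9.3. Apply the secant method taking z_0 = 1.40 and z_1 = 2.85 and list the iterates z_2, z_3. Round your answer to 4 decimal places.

1.9747, 2.1566

h(1.40) = -5.244800, h(2.85) = 7.987782
z_2 = 2.850000 − 7.987782·(2.850000 − 1.400000) / (7.987782 − (-5.244800)) = 2.850000 − (11.582284)/(13.232582) = 1.974715
h(1.974715) = -2.095436
z_3 = 1.974715 − (-2.095436)·(1.974715 − 2.850000) / (-2.095436 − 7.987782) = 1.974715 − (1.834104)/(-10.083218) = 2.156611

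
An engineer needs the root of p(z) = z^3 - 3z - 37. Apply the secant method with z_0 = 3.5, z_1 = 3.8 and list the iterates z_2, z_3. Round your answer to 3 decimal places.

p(3.5) = -4.62500, p(3.8) = 6.47200
z_2 = 3.80000 − 6.47200·(3.80000 − 3.50000) / (6.47200 − (-4.62500)) = 3.80000 − (1.94160)/(11.09700) = 3.62503
p(3.62503) = -0.23900
z_3 = 3.62503 − (-0.23900)·(3.62503 − 3.80000) / (-0.23900 − 6.47200) = 3.62503 − (0.04182)/(-6.71100) = 3.63126

3.625, 3.631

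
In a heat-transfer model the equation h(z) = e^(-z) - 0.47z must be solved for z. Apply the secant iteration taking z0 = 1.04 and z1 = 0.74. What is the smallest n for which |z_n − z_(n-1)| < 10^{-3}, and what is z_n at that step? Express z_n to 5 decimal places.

n = 4, z_n = 0.88134

h(1.04) = -0.1353453, h(0.74) = 0.1293139
z2 = 0.7400000 − 0.1293139·(-0.3000000)/(0.2646592) = 0.8865816;  |Δ| = 0.1465816
h(0.8865816) = -0.0046314
z3 = 0.8865816 − (-0.0046314)·(0.1465816)/(-0.1339453) = 0.8815133;  |Δ| = 0.0050683
h(0.8815133) = -0.0001555
z4 = 0.8815133 − (-0.0001555)·(-0.0050683)/(0.0044759) = 0.8813372;  |Δ| = 0.0001761
|z4 − z3| = 0.0001761 < 10^{-3}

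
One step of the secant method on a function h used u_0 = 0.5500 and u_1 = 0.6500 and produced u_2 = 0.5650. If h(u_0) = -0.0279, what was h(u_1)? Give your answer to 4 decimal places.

The secant line through (0.5500, -0.0279) and (0.6500, h(u_1)) crosses zero at u_2 = 0.5650.
So (0.5500, -0.0279), (0.6500, h(u_1)), (0.5650, 0) are collinear:
h(u_1) = -0.0279 · (0.6500 − 0.5650) / (0.5500 − 0.5650) = -0.0279 · (0.085000)/(-0.015000) = 0.158100

0.1581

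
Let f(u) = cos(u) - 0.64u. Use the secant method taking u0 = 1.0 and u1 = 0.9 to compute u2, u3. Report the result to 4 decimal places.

f(1.0) = -0.099698, f(0.9) = 0.045610
u2 = 0.900000 − 0.045610·(0.900000 − 1.000000) / (0.045610 − (-0.099698)) = 0.900000 − (-0.004561)/(0.145308) = 0.931389
f(0.931389) = 0.000632
u3 = 0.931389 − 0.000632·(0.931389 − 0.900000) / (0.000632 − 0.045610) = 0.931389 − (0.000020)/(-0.044978) = 0.931829

0.9314, 0.9318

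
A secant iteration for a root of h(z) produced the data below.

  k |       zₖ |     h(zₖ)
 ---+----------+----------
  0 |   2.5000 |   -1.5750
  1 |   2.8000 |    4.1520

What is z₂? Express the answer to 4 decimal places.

z₂ = 2.8000 − 4.1520·(2.8000 − 2.5000) / (4.1520 − (-1.5750))
   = 2.8000 − (1.245600)/(5.727000) = 2.582504

2.5825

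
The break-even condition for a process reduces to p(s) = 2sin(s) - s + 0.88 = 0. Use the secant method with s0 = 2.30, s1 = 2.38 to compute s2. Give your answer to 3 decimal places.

p(2.30) = 0.07141, p(2.38) = -0.11985
s2 = 2.38000 − (-0.11985)·(2.38000 − 2.30000) / (-0.11985 − 0.07141) = 2.38000 − (-0.00959)/(-0.19126) = 2.32987

2.330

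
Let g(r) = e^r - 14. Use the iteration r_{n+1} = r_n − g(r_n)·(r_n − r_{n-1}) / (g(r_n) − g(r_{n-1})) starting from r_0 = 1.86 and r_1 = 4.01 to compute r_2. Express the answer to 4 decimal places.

g(1.86) = -7.576263, g(4.01) = 41.146871
r_2 = 4.010000 − 41.146871·(4.010000 − 1.860000) / (41.146871 − (-7.576263)) = 4.010000 − (88.465772)/(48.723134) = 2.194317

2.1943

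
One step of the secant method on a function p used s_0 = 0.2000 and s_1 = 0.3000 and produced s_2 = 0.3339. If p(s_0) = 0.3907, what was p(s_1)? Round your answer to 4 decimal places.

0.0989

The secant line through (0.2000, 0.3907) and (0.3000, p(s_1)) crosses zero at s_2 = 0.3339.
So (0.2000, 0.3907), (0.3000, p(s_1)), (0.3339, 0) are collinear:
p(s_1) = 0.3907 · (0.3000 − 0.3339) / (0.2000 − 0.3339) = 0.3907 · (-0.033900)/(-0.133900) = 0.098915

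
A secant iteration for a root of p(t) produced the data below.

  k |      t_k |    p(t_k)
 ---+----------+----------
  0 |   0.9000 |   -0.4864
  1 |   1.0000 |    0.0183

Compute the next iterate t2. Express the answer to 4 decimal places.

t2 = 1.0000 − 0.0183·(1.0000 − 0.9000) / (0.0183 − (-0.4864))
   = 1.0000 − (0.001830)/(0.504700) = 0.996374

0.9964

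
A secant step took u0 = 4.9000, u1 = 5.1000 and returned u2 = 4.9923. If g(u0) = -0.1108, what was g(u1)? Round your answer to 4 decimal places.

0.1293

The secant line through (4.9000, -0.1108) and (5.1000, g(u1)) crosses zero at u2 = 4.9923.
So (4.9000, -0.1108), (5.1000, g(u1)), (4.9923, 0) are collinear:
g(u1) = -0.1108 · (5.1000 − 4.9923) / (4.9000 − 4.9923) = -0.1108 · (0.107700)/(-0.092300) = 0.129287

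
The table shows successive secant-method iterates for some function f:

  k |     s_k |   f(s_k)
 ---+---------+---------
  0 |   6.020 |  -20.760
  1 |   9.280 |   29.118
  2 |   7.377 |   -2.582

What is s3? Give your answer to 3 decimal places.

7.532

s3 = 7.377 − (-2.582)·(7.377 − 9.280) / (-2.582 − 29.118)
   = 7.377 − (4.91355)/(-31.70000) = 7.53200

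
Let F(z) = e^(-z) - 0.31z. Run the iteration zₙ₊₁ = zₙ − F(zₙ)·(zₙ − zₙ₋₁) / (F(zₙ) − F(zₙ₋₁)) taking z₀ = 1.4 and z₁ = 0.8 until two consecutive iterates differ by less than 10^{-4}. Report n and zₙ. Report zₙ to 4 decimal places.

n = 5, zₙ = 1.0874

F(1.4) = -0.187403, F(0.8) = 0.201329
z₂ = 0.800000 − 0.201329·(-0.600000)/(0.388732) = 1.110747;  |Δ| = 0.310747
F(1.110747) = -0.015019
z₃ = 1.110747 − (-0.015019)·(0.310747)/(-0.216348) = 1.089175;  |Δ| = 0.021572
F(1.089175) = -0.001150
z₄ = 1.089175 − (-0.001150)·(-0.021572)/(0.013868) = 1.087386;  |Δ| = 0.001789
F(1.087386) = 0.000007
z₅ = 1.087386 − 0.000007·(-0.001789)/(0.001157) = 1.087397;  |Δ| = 0.000011
|z₅ − z₄| = 0.000011 < 10^{-4}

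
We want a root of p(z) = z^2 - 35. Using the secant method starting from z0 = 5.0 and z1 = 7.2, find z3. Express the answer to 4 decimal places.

p(5.0) = -10.000000, p(7.2) = 16.840000
z2 = 7.200000 − 16.840000·(7.200000 − 5.000000) / (16.840000 − (-10.000000)) = 7.200000 − (37.048000)/(26.840000) = 5.819672
p(5.819672) = -1.131416
z3 = 5.819672 − (-1.131416)·(5.819672 − 7.200000) / (-1.131416 − 16.840000) = 5.819672 − (1.561725)/(-17.971416) = 5.906573

5.9066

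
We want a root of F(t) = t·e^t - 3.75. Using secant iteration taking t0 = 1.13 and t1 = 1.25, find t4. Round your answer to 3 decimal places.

1.167

F(1.13) = -0.25191, F(1.25) = 0.61293
t2 = 1.25000 − 0.61293·(1.25000 − 1.13000) / (0.61293 − (-0.25191)) = 1.25000 − (0.07355)/(0.86484) = 1.16495
F(1.16495) = -0.01542
t3 = 1.16495 − (-0.01542)·(1.16495 − 1.25000) / (-0.01542 − 0.61293) = 1.16495 − (0.00131)/(-0.62835) = 1.16704
F(1.16704) = -0.00091
t4 = 1.16704 − (-0.00091)·(1.16704 − 1.16495) / (-0.00091 − (-0.01542)) = 1.16704 − (0.00000)/(0.01451) = 1.16717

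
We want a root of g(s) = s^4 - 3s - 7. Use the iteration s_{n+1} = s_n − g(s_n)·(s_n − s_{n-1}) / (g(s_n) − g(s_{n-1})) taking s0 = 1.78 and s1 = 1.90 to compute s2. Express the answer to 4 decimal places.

g(1.78) = -2.301241, g(1.90) = 0.332100
s2 = 1.900000 − 0.332100·(1.900000 − 1.780000) / (0.332100 − (-2.301241)) = 1.900000 − (0.039852)/(2.633341) = 1.884866

1.8849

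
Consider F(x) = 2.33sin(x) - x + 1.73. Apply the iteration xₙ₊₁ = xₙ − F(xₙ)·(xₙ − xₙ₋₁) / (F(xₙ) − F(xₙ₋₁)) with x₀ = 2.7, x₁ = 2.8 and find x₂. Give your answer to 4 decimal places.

2.7082

F(2.7) = 0.025795, F(2.8) = -0.289478
x₂ = 2.800000 − (-0.289478)·(2.800000 − 2.700000) / (-0.289478 − 0.025795) = 2.800000 − (-0.028948)/(-0.315273) = 2.708182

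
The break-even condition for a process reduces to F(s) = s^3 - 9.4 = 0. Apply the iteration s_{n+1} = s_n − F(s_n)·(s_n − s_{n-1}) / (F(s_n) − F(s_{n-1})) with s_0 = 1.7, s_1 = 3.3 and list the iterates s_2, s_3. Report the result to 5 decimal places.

1.93141, 2.03597

F(1.7) = -4.4870000, F(3.3) = 26.5370000
s_2 = 3.3000000 − 26.5370000·(3.3000000 − 1.7000000) / (26.5370000 − (-4.4870000)) = 3.3000000 − (42.4592000)/(31.0240000) = 1.9314079
F(1.9314079) = -2.1951982
s_3 = 1.9314079 − (-2.1951982)·(1.9314079 − 3.3000000) / (-2.1951982 − 26.5370000) = 1.9314079 − (3.0043308)/(-28.7321982) = 2.0359711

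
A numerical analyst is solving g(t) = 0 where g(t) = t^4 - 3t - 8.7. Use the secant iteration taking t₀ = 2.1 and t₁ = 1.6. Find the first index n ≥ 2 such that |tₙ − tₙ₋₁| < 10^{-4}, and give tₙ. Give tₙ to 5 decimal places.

n = 6, tₙ = 1.95340

g(2.1) = 4.4481000, g(1.6) = -6.9464000
t₂ = 1.6000000 − (-6.9464000)·(-0.5000000)/(-11.3945000) = 1.9048137;  |Δ| = 0.3048137
g(1.9048137) = -1.2497690
t₃ = 1.9048137 − (-1.2497690)·(0.3048137)/(5.6966310) = 1.9716860;  |Δ| = 0.0668723
g(1.9716860) = 0.4979539
t₄ = 1.9716860 − 0.4979539·(0.0668723)/(1.7477229) = 1.9526330;  |Δ| = 0.0190530
g(1.9526330) = -0.0206398
t₅ = 1.9526330 − (-0.0206398)·(-0.0190530)/(-0.5185937) = 1.9533913;  |Δ| = 0.0007583
g(1.9533913) = -0.0003195
t₆ = 1.9533913 − (-0.0003195)·(0.0007583)/(0.0203203) = 1.9534033;  |Δ| = 0.0000119
|t₆ − t₅| = 0.0000119 < 10^{-4}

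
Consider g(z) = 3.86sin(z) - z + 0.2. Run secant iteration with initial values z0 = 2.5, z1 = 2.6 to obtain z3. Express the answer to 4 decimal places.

g(2.5) = 0.010102, g(2.6) = -0.410165
z2 = 2.600000 − (-0.410165)·(2.600000 − 2.500000) / (-0.410165 − 0.010102) = 2.600000 − (-0.041016)/(-0.420267) = 2.502404
g(2.502404) = 0.000258
z3 = 2.502404 − 0.000258·(2.502404 − 2.600000) / (0.000258 − (-0.410165)) = 2.502404 − (-0.000025)/(0.410423) = 2.502465

2.5025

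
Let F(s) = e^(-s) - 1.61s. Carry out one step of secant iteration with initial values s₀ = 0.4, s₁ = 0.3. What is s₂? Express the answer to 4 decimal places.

0.4114

F(0.4) = 0.026320, F(0.3) = 0.257818
s₂ = 0.300000 − 0.257818·(0.300000 − 0.400000) / (0.257818 − 0.026320) = 0.300000 − (-0.025782)/(0.231498) = 0.411369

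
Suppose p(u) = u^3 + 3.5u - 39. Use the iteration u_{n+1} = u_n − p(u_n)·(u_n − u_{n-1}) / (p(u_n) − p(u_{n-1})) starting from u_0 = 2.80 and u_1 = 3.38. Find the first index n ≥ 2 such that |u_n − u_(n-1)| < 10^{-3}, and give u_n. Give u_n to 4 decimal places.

p(2.80) = -7.248000, p(3.38) = 11.444472
u_2 = 3.380000 − 11.444472·(0.580000)/(18.692472) = 3.024895;  |Δ| = 0.355105
p(3.024895) = -0.735115
u_3 = 3.024895 − (-0.735115)·(-0.355105)/(-12.179587) = 3.046328;  |Δ| = 0.021433
p(3.046328) = -0.067591
u_4 = 3.046328 − (-0.067591)·(0.021433)/(0.667524) = 3.048498;  |Δ| = 0.002170
p(3.048498) = 0.000467
u_5 = 3.048498 − 0.000467·(0.002170)/(0.068058) = 3.048483;  |Δ| = 0.000015
|u_5 − u_4| = 0.000015 < 10^{-3}

n = 5, u_n = 3.0485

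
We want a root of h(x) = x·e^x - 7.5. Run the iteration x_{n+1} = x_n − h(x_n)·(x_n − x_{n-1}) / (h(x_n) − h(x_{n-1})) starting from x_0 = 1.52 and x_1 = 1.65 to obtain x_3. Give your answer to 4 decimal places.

h(1.52) = -0.550218, h(1.65) = 1.091517
x_2 = 1.650000 − 1.091517·(1.650000 − 1.520000) / (1.091517 − (-0.550218)) = 1.650000 − (0.141897)/(1.641734) = 1.563569
h(1.563569) = -0.032654
x_3 = 1.563569 − (-0.032654)·(1.563569 − 1.650000) / (-0.032654 − 1.091517) = 1.563569 − (0.002822)/(-1.124171) = 1.566079

1.5661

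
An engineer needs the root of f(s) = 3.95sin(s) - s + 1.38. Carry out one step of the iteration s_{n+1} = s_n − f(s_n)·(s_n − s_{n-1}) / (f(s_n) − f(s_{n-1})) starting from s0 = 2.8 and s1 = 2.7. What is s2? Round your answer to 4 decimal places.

f(2.8) = -0.096797, f(2.7) = 0.368151
s2 = 2.700000 − 0.368151·(2.700000 − 2.800000) / (0.368151 − (-0.096797)) = 2.700000 − (-0.036815)/(0.464947) = 2.779181

2.7792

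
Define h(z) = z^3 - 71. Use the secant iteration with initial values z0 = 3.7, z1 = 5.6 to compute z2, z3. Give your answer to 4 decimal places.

h(3.7) = -20.347000, h(5.6) = 104.616000
z2 = 5.600000 − 104.616000·(5.600000 − 3.700000) / (104.616000 − (-20.347000)) = 5.600000 − (198.770400)/(124.963000) = 4.009366
h(4.009366) = -6.549380
z3 = 4.009366 − (-6.549380)·(4.009366 − 5.600000) / (-6.549380 − 104.616000) = 4.009366 − (10.417666)/(-111.165380) = 4.103079

4.0094, 4.1031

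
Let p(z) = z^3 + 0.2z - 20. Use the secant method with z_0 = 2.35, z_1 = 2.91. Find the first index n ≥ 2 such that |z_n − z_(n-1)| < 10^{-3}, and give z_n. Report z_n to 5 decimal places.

p(2.35) = -6.5521250, p(2.91) = 5.2241710
z_2 = 2.9100000 − 5.2241710·(0.5600000)/(11.7762960) = 2.6615742;  |Δ| = 0.2484258
p(2.6615742) = -0.6131542
z_3 = 2.6615742 − (-0.6131542)·(-0.2484258)/(-5.8373252) = 2.6876689;  |Δ| = 0.0260947
p(2.6876689) = -0.0479174
z_4 = 2.6876689 − (-0.0479174)·(0.0260947)/(0.5652368) = 2.6898811;  |Δ| = 0.0022122
p(2.6898811) = 0.0005034
z_5 = 2.6898811 − 0.0005034·(0.0022122)/(0.0484208) = 2.6898581;  |Δ| = 0.0000230
|z_5 − z_4| = 0.0000230 < 10^{-3}

n = 5, z_n = 2.68986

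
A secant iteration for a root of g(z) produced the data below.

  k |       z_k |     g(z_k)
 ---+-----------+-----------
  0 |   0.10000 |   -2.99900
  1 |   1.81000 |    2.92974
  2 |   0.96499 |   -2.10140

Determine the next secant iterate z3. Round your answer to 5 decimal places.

1.31793

z3 = 0.96499 − (-2.10140)·(0.96499 − 1.81000) / (-2.10140 − 2.92974)
   = 0.96499 − (1.7757040)/(-5.0311400) = 1.3179327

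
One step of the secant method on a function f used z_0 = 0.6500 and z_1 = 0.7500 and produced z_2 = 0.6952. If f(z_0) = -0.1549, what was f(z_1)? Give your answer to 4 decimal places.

0.1878

The secant line through (0.6500, -0.1549) and (0.7500, f(z_1)) crosses zero at z_2 = 0.6952.
So (0.6500, -0.1549), (0.7500, f(z_1)), (0.6952, 0) are collinear:
f(z_1) = -0.1549 · (0.7500 − 0.6952) / (0.6500 − 0.6952) = -0.1549 · (0.054800)/(-0.045200) = 0.187799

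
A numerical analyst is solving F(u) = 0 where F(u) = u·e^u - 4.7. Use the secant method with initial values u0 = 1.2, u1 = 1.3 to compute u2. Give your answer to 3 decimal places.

F(1.2) = -0.71586, F(1.3) = 0.07009
u2 = 1.30000 − 0.07009·(1.30000 − 1.20000) / (0.07009 − (-0.71586)) = 1.30000 − (0.00701)/(0.78595) = 1.29108

1.291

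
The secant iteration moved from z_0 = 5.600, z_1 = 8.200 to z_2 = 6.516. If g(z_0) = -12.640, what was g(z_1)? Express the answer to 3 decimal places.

23.238

The secant line through (5.600, -12.640) and (8.200, g(z_1)) crosses zero at z_2 = 6.516.
So (5.600, -12.640), (8.200, g(z_1)), (6.516, 0) are collinear:
g(z_1) = -12.640 · (8.200 − 6.516) / (5.600 − 6.516) = -12.640 · (1.68400)/(-0.91600) = 23.23773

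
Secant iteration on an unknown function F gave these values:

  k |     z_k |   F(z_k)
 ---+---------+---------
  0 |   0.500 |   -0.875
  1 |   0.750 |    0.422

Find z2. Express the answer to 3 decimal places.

z2 = 0.750 − 0.422·(0.750 − 0.500) / (0.422 − (-0.875))
   = 0.750 − (0.10550)/(1.29700) = 0.66866

0.669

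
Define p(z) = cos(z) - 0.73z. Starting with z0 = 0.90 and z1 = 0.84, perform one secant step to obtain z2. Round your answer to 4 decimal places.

0.8763

p(0.90) = -0.035390, p(0.84) = 0.054263
z2 = 0.840000 − 0.054263·(0.840000 − 0.900000) / (0.054263 − (-0.035390)) = 0.840000 − (-0.003256)/(0.089653) = 0.876315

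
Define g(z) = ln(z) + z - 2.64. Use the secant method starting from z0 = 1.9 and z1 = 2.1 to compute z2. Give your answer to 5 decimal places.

g(1.9) = -0.0981461, g(2.1) = 0.2019373
z2 = 2.1000000 − 0.2019373·(2.1000000 − 1.9000000) / (0.2019373 − (-0.0981461)) = 2.1000000 − (0.0403875)/(0.3000835) = 1.9654125

1.96541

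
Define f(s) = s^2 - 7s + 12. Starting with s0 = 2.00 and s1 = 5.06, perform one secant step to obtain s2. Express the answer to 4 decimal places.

-31.3333

f(2.00) = 2.000000, f(5.06) = 2.183600
s2 = 5.060000 − 2.183600·(5.060000 − 2.000000) / (2.183600 − 2.000000) = 5.060000 − (6.681816)/(0.183600) = -31.333333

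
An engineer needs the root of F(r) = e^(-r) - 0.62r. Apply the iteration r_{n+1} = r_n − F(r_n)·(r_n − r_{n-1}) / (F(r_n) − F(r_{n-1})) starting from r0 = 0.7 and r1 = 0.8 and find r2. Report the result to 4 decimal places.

0.7573

F(0.7) = 0.062585, F(0.8) = -0.046671
r2 = 0.800000 − (-0.046671)·(0.800000 − 0.700000) / (-0.046671 − 0.062585) = 0.800000 − (-0.004667)/(-0.109256) = 0.757283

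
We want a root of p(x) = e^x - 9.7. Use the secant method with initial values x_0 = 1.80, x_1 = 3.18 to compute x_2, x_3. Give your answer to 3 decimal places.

2.080, 2.196

p(1.80) = -3.65035, p(3.18) = 14.34675
x_2 = 3.18000 − 14.34675·(3.18000 − 1.80000) / (14.34675 − (-3.65035)) = 3.18000 − (19.79852)/(17.99711) = 2.07991
p(2.07991) = -1.69629
x_3 = 2.07991 − (-1.69629)·(2.07991 − 3.18000) / (-1.69629 − 14.34675) = 2.07991 − (1.86608)/(-16.04304) = 2.19622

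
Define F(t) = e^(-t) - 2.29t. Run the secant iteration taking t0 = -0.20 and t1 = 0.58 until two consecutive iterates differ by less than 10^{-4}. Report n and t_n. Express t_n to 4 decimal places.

F(-0.20) = 1.679403, F(0.58) = -0.768302
t2 = 0.580000 − (-0.768302)·(0.780000)/(-2.447704) = 0.335168;  |Δ| = 0.244832
F(0.335168) = -0.052318
t3 = 0.335168 − (-0.052318)·(-0.244832)/(0.715983) = 0.317278;  |Δ| = 0.017890
F(0.317278) = 0.001561
t4 = 0.317278 − 0.001561·(-0.017890)/(0.053879) = 0.317797;  |Δ| = 0.000518
F(0.317797) = -0.000003
t5 = 0.317797 − (-0.000003)·(0.000518)/(-0.001564) = 0.317795;  |Δ| = 0.000001
|t5 − t4| = 0.000001 < 10^{-4}

n = 5, t_n = 0.3178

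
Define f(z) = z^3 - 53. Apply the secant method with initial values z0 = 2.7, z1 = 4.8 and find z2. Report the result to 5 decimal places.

3.46962

f(2.7) = -33.3170000, f(4.8) = 57.5920000
z2 = 4.8000000 − 57.5920000·(4.8000000 − 2.7000000) / (57.5920000 − (-33.3170000)) = 4.8000000 − (120.9432000)/(90.9090000) = 3.4696235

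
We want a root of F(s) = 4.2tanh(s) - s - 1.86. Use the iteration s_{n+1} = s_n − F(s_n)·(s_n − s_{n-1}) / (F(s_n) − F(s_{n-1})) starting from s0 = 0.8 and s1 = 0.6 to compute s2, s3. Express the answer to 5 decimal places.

0.72263, 0.71413

F(0.8) = 0.1289544, F(0.6) = -0.2043918
s2 = 0.6000000 − (-0.2043918)·(0.6000000 − 0.8000000) / (-0.2043918 − 0.1289544) = 0.6000000 − (0.0408784)/(-0.3333463) = 0.7226303
F(0.7226303) = 0.0152207
s3 = 0.7226303 − 0.0152207·(0.7226303 − 0.6000000) / (0.0152207 − (-0.2043918)) = 0.7226303 − (0.0018665)/(0.2196125) = 0.7141312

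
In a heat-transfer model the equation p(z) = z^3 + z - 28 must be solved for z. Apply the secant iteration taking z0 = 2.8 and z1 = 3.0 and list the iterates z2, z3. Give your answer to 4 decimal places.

p(2.8) = -3.248000, p(3.0) = 2.000000
z2 = 3.000000 − 2.000000·(3.000000 − 2.800000) / (2.000000 − (-3.248000)) = 3.000000 − (0.400000)/(5.248000) = 2.923780
p(2.923780) = -0.082304
z3 = 2.923780 − (-0.082304)·(2.923780 − 3.000000) / (-0.082304 − 2.000000) = 2.923780 − (0.006273)/(-2.082304) = 2.926793

2.9238, 2.9268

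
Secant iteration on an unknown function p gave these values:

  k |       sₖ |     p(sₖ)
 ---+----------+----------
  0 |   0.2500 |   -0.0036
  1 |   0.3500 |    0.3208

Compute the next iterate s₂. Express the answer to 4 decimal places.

0.2511

s₂ = 0.3500 − 0.3208·(0.3500 − 0.2500) / (0.3208 − (-0.0036))
   = 0.3500 − (0.032080)/(0.324400) = 0.251110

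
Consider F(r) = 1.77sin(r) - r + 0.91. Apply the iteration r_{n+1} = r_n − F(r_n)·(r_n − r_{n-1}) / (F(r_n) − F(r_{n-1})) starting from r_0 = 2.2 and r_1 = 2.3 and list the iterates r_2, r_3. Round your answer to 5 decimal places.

2.26680, 2.26750

F(2.2) = 0.1410386, F(2.3) = -0.0701018
r_2 = 2.3000000 − (-0.0701018)·(2.3000000 − 2.2000000) / (-0.0701018 − 0.1410386) = 2.3000000 − (-0.0070102)/(-0.2111404) = 2.2667985
F(2.2667985) = 0.0015199
r_3 = 2.2667985 − 0.0015199·(2.2667985 − 2.3000000) / (0.0015199 − (-0.0701018)) = 2.2667985 − (-0.0000505)/(0.0716217) = 2.2675031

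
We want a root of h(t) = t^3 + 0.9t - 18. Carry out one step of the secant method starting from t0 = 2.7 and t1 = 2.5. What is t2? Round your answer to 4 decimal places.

h(2.7) = 4.113000, h(2.5) = -0.125000
t2 = 2.500000 − (-0.125000)·(2.500000 − 2.700000) / (-0.125000 − 4.113000) = 2.500000 − (0.025000)/(-4.238000) = 2.505899

2.5059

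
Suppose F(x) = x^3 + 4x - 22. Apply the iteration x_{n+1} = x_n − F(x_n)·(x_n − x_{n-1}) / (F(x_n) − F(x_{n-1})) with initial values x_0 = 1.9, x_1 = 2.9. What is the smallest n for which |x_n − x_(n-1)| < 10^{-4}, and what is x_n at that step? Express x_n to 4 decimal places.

n = 6, x_n = 2.3315

F(1.9) = -7.541000, F(2.9) = 13.989000
x_2 = 2.900000 − 13.989000·(1.000000)/(21.530000) = 2.250255;  |Δ| = 0.649745
F(2.250255) = -1.604473
x_3 = 2.250255 − (-1.604473)·(-0.649745)/(-15.593473) = 2.317110;  |Δ| = 0.066855
F(2.317110) = -0.290995
x_4 = 2.317110 − (-0.290995)·(0.066855)/(1.313478) = 2.331922;  |Δ| = 0.014811
F(2.331922) = 0.008345
x_5 = 2.331922 − 0.008345·(0.014811)/(0.299341) = 2.331509;  |Δ| = 0.000413
F(2.331509) = -0.000042
x_6 = 2.331509 − (-0.000042)·(-0.000413)/(-0.008387) = 2.331511;  |Δ| = 0.000002
|x_6 − x_5| = 0.000002 < 10^{-4}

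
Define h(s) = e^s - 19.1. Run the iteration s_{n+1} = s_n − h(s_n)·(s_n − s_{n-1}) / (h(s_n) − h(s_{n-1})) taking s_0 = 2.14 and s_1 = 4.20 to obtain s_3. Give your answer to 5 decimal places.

2.72403

h(2.14) = -10.6005624, h(4.20) = 47.5863310
s_2 = 4.2000000 − 47.5863310·(4.2000000 − 2.1400000) / (47.5863310 − (-10.6005624)) = 4.2000000 − (98.0278419)/(58.1868934) = 2.5152934
h(2.5152934) = -6.7297620
s_3 = 2.5152934 − (-6.7297620)·(2.5152934 − 4.2000000) / (-6.7297620 − 47.5863310) = 2.5152934 − (11.3376743)/(-54.3160931) = 2.7240285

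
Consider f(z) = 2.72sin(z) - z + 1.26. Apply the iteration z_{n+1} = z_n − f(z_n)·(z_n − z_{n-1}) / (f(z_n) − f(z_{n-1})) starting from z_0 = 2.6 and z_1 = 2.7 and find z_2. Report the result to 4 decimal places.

2.6183

f(2.6) = 0.062164, f(2.7) = -0.277527
z_2 = 2.700000 − (-0.277527)·(2.700000 − 2.600000) / (-0.277527 − 0.062164) = 2.700000 − (-0.027753)/(-0.339690) = 2.618300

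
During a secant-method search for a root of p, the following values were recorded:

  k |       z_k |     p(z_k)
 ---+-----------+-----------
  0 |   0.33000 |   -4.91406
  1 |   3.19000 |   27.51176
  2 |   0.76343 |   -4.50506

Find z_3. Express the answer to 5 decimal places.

z_3 = 0.76343 − (-4.50506)·(0.76343 − 3.19000) / (-4.50506 − 27.51176)
   = 0.76343 − (10.9318434)/(-32.0168200) = 1.1048706

1.10487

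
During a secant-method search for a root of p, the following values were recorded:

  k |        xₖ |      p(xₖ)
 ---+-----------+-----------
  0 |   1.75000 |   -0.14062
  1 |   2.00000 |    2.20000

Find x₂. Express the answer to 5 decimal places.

1.76502

x₂ = 2.00000 − 2.20000·(2.00000 − 1.75000) / (2.20000 − (-0.14062))
   = 2.00000 − (0.5500000)/(2.3406200) = 1.7650195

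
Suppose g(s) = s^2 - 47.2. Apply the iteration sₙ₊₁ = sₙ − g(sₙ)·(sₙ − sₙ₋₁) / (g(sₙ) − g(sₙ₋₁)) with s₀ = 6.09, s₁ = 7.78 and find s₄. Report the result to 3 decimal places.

6.870

g(6.09) = -10.11190, g(7.78) = 13.32840
s₂ = 7.78000 − 13.32840·(7.78000 − 6.09000) / (13.32840 − (-10.11190)) = 7.78000 − (22.52500)/(23.44030) = 6.81905
g(6.81905) = -0.70058
s₃ = 6.81905 − (-0.70058)·(6.81905 − 7.78000) / (-0.70058 − 13.32840) = 6.81905 − (0.67322)/(-14.02898) = 6.86704
g(6.86704) = -0.04381
s₄ = 6.86704 − (-0.04381)·(6.86704 − 6.81905) / (-0.04381 − (-0.70058)) = 6.86704 − (-0.00210)/(0.65677) = 6.87024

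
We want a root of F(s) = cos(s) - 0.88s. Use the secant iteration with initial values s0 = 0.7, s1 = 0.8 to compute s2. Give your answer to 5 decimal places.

0.79533

F(0.7) = 0.1488422, F(0.8) = -0.0072933
s2 = 0.8000000 − (-0.0072933)·(0.8000000 − 0.7000000) / (-0.0072933 − 0.1488422) = 0.8000000 − (-0.0007293)/(-0.1561355) = 0.7953289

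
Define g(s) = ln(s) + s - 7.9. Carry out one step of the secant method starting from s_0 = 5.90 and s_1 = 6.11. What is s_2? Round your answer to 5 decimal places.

6.09292

g(5.90) = -0.2250476, g(6.11) = 0.0199268
s_2 = 6.1100000 − 0.0199268·(6.1100000 − 5.9000000) / (0.0199268 − (-0.2250476)) = 6.1100000 − (0.0041846)/(0.2449744) = 6.0929181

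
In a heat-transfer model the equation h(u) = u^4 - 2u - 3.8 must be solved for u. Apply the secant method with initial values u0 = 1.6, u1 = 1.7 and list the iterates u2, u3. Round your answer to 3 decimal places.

h(1.6) = -0.44640, h(1.7) = 1.15210
u2 = 1.70000 − 1.15210·(1.70000 − 1.60000) / (1.15210 − (-0.44640)) = 1.70000 − (0.11521)/(1.59850) = 1.62793
h(1.62793) = -0.03259
u3 = 1.62793 − (-0.03259)·(1.62793 − 1.70000) / (-0.03259 − 1.15210) = 1.62793 − (0.00235)/(-1.18469) = 1.62991

1.628, 1.630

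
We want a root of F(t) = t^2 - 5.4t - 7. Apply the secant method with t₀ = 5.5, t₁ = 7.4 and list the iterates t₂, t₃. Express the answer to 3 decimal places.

6.360, 6.467

F(5.5) = -6.45000, F(7.4) = 7.80000
t₂ = 7.40000 − 7.80000·(7.40000 − 5.50000) / (7.80000 − (-6.45000)) = 7.40000 − (14.82000)/(14.25000) = 6.36000
F(6.36000) = -0.89440
t₃ = 6.36000 − (-0.89440)·(6.36000 − 7.40000) / (-0.89440 − 7.80000) = 6.36000 − (0.93018)/(-8.69440) = 6.46699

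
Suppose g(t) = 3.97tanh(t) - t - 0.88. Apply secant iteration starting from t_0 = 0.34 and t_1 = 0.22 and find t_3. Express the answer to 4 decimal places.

g(0.34) = 0.080085, g(0.22) = -0.240423
t_2 = 0.220000 − (-0.240423)·(0.220000 − 0.340000) / (-0.240423 − 0.080085) = 0.220000 − (0.028851)/(-0.320509) = 0.310016
g(0.310016) = 0.002776
t_3 = 0.310016 − 0.002776·(0.310016 − 0.220000) / (0.002776 − (-0.240423)) = 0.310016 − (0.000250)/(0.243200) = 0.308988

0.3090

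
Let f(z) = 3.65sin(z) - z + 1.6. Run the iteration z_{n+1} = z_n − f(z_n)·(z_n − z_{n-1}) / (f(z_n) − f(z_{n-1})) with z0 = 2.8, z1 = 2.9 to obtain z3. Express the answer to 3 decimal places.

f(2.8) = 0.02271, f(2.9) = -0.42674
z2 = 2.90000 − (-0.42674)·(2.90000 − 2.80000) / (-0.42674 − 0.02271) = 2.90000 − (-0.04267)/(-0.44945) = 2.80505
f(2.80505) = 0.00026
z3 = 2.80505 − 0.00026·(2.80505 − 2.90000) / (0.00026 − (-0.42674)) = 2.80505 − (-0.00003)/(0.42700) = 2.80511

2.805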